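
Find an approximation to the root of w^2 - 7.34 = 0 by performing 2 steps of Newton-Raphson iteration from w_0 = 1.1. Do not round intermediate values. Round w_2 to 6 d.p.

f'(w) = 2w
w_0 = 1.100000: f = -6.130000, f' = 2.200000 → w_1 = 1.100000 - (-6.130000)/(2.200000) = 3.886364
w_1 = 3.886364: f = 7.763822, f' = 7.772727 → w_2 = 3.886364 - (7.763822)/(7.772727) = 2.887509

2.887509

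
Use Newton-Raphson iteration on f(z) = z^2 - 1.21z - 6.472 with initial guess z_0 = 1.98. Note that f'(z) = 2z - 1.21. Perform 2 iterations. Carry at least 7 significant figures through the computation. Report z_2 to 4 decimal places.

3.2692

z_0 = 1.980000: f = -4.947400, f' = 2.750000 → z_1 = 1.980000 - (-4.947400)/(2.750000) = 3.779055
z_1 = 3.779055: f = 3.236597, f' = 6.348109 → z_2 = 3.779055 - (3.236597)/(6.348109) = 3.269202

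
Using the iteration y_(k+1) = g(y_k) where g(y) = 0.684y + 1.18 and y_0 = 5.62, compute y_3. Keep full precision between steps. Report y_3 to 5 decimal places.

y_1 = g(5.620000) = 5.024080
y_2 = g(5.024080) = 4.616471
y_3 = g(4.616471) = 4.337666

4.33767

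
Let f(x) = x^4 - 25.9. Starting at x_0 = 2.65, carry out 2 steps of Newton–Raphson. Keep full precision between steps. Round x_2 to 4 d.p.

2.2599

Newton update: x ← x − f(x)/f'(x).
f'(x) = 4x^3
x_0 = 2.650000: f = 23.415506, f' = 74.438500 → x_1 = 2.650000 - (23.415506)/(74.438500) = 2.335438
x_1 = 2.335438: f = 3.849080, f' = 50.952459 → x_2 = 2.335438 - (3.849080)/(50.952459) = 2.259896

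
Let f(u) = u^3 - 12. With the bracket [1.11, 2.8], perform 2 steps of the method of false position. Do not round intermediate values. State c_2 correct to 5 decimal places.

f(1.110000) = -10.632369, f(2.800000) = 9.952000
step 1: c = 1.982930, f(c) = -4.203102 < 0 → new bracket [1.982930, 2.800000]
step 2: c = 2.225544, f(c) = -0.976780 < 0 → new bracket [2.225544, 2.800000]

2.22554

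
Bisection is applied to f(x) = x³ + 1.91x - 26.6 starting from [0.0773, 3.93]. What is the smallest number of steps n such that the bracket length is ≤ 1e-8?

Initial width b − a = 3.93 − 0.0773 = 3.852700.
After n steps the width is (b−a)/2^n; need (b−a)/2^n ≤ 1e-8.
So n ≥ log₂(3.852700/1e-8) = log₂(385270000.0000) ≈ 28.5213.
Hence n = 29.

29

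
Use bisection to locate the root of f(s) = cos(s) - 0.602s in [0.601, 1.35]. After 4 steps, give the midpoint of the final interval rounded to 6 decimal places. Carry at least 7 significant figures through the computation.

0.952094

f(0.601000) = 0.462969, f(1.350000) = -0.593693 (opposite signs)
step 1: m = 0.975500, f(m) = -0.026497 < 0 → root in [0.601000, 0.975500]
step 2: m = 0.788250, f(m) = 0.230561 > 0 → root in [0.788250, 0.975500]
step 3: m = 0.881875, f(m) = 0.104816 > 0 → root in [0.881875, 0.975500]
step 4: m = 0.928687, f(m) = 0.039816 > 0 → root in [0.928687, 0.975500]
Midpoint of [0.928687, 0.975500] = 0.952094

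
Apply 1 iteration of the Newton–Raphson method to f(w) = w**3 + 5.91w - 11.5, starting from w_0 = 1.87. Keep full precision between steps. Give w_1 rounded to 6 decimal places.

Newton update: w ← w − f(w)/f'(w).
f'(w) = 3w**2 + 5.91
w_0 = 1.870000: f = 6.090903, f' = 16.400700 → w_1 = 1.870000 - (6.090903)/(16.400700) = 1.498619

1.498619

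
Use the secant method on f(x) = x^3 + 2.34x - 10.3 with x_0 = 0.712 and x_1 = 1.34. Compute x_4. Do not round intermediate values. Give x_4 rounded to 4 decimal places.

1.8089

Secant update: x_(k+1) = x_k − f(x_k)·(x_k − x_(k-1))/(f(x_k) − f(x_(k-1))).
f(x_0) = -8.272976, f(x_1) = -4.758296
x_2 = 1.340000 - (-4.758296)·(1.340000 - 0.712000)/(-4.758296 - (-8.272976)) = 2.190208; f(x_2) = 5.331543
x_3 = 2.190208 - (5.331543)·(2.190208 - 1.340000)/(5.331543 - (-4.758296)) = 1.740952; f(x_3) = -0.949495
x_4 = 1.740952 - (-0.949495)·(1.740952 - 2.190208)/(-0.949495 - (5.331543)) = 1.808866; f(x_4) = -0.148657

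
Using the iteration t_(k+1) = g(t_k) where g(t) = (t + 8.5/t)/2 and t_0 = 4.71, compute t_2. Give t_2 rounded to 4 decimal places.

t_1 = g(4.710000) = 3.257335
t_2 = g(3.257335) = 2.933415

2.9334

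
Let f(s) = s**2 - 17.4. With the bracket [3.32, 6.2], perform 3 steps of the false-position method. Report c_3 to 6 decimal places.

f(3.320000) = -6.377600, f(6.200000) = 21.040000
step 1: c = 3.989916, f(c) = -1.480571 < 0 → new bracket [3.989916, 6.200000]
step 2: c = 4.135214, f(c) = -0.300009 < 0 → new bracket [4.135214, 6.200000]
step 3: c = 4.164241, f(c) = -0.059094 < 0 → new bracket [4.164241, 6.200000]

4.164241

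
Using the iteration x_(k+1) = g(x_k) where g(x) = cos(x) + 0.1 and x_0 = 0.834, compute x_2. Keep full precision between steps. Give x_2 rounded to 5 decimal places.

x_1 = g(0.834000) = 0.771919
x_2 = g(0.771919) = 0.816574

0.81657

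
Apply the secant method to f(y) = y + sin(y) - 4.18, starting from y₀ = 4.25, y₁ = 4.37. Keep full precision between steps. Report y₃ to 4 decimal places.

Secant update: y_(k+1) = y_k − f(y_k)·(y_k − y_(k-1))/(f(y_k) − f(y_(k-1))).
f(y_0) = -0.824989, f(y_1) = -0.751955
y_2 = 4.370000 - (-0.751955)·(4.370000 - 4.250000)/(-0.751955 - (-0.824989)) = 5.605514; f(y_2) = 0.798534
y_3 = 5.605514 - (0.798534)·(5.605514 - 4.370000)/(0.798534 - (-0.751955)) = 4.969199; f(y_3) = -0.178006

4.9692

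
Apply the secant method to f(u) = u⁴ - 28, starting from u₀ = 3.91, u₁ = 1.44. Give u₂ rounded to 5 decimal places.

f(u_0) = 205.726002, f(u_1) = -23.700183
u_2 = 1.440000 - (-23.700183)·(1.440000 - 3.910000)/(-23.700183 - (205.726002)) = 1.695156; f(u_2) = -19.742690

1.69516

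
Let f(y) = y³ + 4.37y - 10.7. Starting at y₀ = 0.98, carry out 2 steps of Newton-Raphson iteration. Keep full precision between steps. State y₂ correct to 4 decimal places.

f'(y) = 3y² + 4.37
y_0 = 0.980000: f = -5.476208, f' = 7.251200 → y_1 = 0.980000 - (-5.476208)/(7.251200) = 1.735214
y_1 = 1.735214: f = 2.107559, f' = 13.402903 → y_2 = 1.735214 - (2.107559)/(13.402903) = 1.577968

1.5780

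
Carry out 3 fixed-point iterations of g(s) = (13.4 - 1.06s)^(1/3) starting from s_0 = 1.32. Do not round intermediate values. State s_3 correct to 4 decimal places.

s_1 = g(1.320000) = 2.289479
s_2 = g(2.289479) = 2.222169
s_3 = g(2.222169) = 2.226975

2.2270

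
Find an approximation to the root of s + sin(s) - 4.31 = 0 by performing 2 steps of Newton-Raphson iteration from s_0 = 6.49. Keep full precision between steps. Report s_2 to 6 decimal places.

5.197734

f'(s) = 1 + cos(s)
s_0 = 6.490000: f = 2.385344, f' = 1.978690 → s_1 = 6.490000 - (2.385344)/(1.978690) = 5.284483
s_1 = 5.284483: f = 0.133715, f' = 1.541394 → s_2 = 5.284483 - (0.133715)/(1.541394) = 5.197734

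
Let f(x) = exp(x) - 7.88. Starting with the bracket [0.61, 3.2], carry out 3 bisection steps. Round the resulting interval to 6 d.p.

f(0.610000) = -6.039569, f(3.200000) = 16.652530 (opposite signs)
step 1: m = 1.905000, f(m) = -1.160592 < 0 → root in [1.905000, 3.200000]
step 2: m = 2.552500, f(m) = 4.959162 > 0 → root in [1.905000, 2.552500]
step 3: m = 2.228750, f(m) = 1.408249 > 0 → root in [1.905000, 2.228750]

[1.905000, 2.228750]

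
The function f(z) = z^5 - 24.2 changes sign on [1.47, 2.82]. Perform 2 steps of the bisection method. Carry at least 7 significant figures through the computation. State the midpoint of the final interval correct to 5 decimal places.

1.97625

f(1.470000) = -17.335851, f(2.820000) = 154.138677 (opposite signs)
step 1: m = 2.145000, f(m) = 21.208430 > 0 → root in [1.470000, 2.145000]
step 2: m = 1.807500, f(m) = -4.907366 < 0 → root in [1.807500, 2.145000]
Midpoint of [1.807500, 2.145000] = 1.976250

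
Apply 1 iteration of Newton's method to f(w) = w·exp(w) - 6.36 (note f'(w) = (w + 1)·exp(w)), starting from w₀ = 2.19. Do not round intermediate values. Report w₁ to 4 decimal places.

w_0 = 2.190000: f = 13.208117, f' = 28.503330 → w_1 = 2.190000 - (13.208117)/(28.503330) = 1.726611

1.7266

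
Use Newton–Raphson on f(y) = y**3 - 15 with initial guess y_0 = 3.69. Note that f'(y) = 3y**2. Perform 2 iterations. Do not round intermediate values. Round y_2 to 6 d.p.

Newton update: y ← y − f(y)/f'(y).
y_0 = 3.690000: f = 35.243409, f' = 40.848300 → y_1 = 3.690000 - (35.243409)/(40.848300) = 2.827212
y_1 = 2.827212: f = 7.598275, f' = 23.979389 → y_2 = 2.827212 - (7.598275)/(23.979389) = 2.510345

2.510345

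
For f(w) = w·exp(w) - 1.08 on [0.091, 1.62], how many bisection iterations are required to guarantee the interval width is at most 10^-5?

18

Initial width b − a = 1.62 − 0.091 = 1.529000.
After n steps the width is (b−a)/2^n; need (b−a)/2^n ≤ 10^-5.
So n ≥ log₂(1.529000/10^-5) = log₂(152900.0000) ≈ 17.2222.
Hence n = 18.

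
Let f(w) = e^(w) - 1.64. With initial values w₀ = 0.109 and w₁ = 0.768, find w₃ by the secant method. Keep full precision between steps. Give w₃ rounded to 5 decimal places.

0.48770

f(w_0) = -0.524838, f(w_1) = 0.515451
w_2 = 0.768000 - (0.515451)·(0.768000 - 0.109000)/(0.515451 - (-0.524838)) = 0.441473; f(w_2) = -0.085004
w_3 = 0.441473 - (-0.085004)·(0.441473 - 0.768000)/(-0.085004 - (0.515451)) = 0.487698; f(w_3) = -0.011437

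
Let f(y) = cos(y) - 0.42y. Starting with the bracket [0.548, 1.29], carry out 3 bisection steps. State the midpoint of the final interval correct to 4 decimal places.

1.0581

f(0.548000) = 0.623408, f(1.290000) = -0.264679 (opposite signs)
step 1: m = 0.919000, f(m) = 0.220635 > 0 → root in [0.919000, 1.290000]
step 2: m = 1.104500, f(m) = -0.014309 < 0 → root in [0.919000, 1.104500]
step 3: m = 1.011750, f(m) = 0.105443 > 0 → root in [1.011750, 1.104500]
Midpoint of [1.011750, 1.104500] = 1.058125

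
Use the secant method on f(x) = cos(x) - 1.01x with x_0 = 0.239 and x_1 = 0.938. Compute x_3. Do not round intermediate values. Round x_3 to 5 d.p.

Secant update: x_(k+1) = x_k − f(x_k)·(x_k − x_(k-1))/(f(x_k) − f(x_(k-1))).
f(x_0) = 0.730185, f(x_1) = -0.355978
x_2 = 0.938000 - (-0.355978)·(0.938000 - 0.239000)/(-0.355978 - (0.730185)) = 0.708910; f(x_2) = 0.043072
x_3 = 0.708910 - (0.043072)·(0.708910 - 0.938000)/(0.043072 - (-0.355978)) = 0.733638; f(x_3) = 0.001770

0.73364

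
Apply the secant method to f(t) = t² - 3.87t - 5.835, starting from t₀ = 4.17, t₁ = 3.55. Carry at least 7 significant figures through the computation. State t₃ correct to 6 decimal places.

4.932957

f(t_0) = -4.584000, f(t_1) = -6.971000
t_2 = 3.550000 - (-6.971000)·(3.550000 - 4.170000)/(-6.971000 - (-4.584000)) = 5.360649; f(t_2) = 2.155848
t_3 = 5.360649 - (2.155848)·(5.360649 - 3.550000)/(2.155848 - (-6.971000)) = 4.932957; f(t_3) = -0.591480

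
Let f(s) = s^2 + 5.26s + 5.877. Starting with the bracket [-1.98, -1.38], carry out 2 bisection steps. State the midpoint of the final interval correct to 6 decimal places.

-1.605000

f(-1.980000) = -0.617400, f(-1.380000) = 0.522600 (opposite signs)
step 1: m = -1.680000, f(m) = -0.137400 < 0 → root in [-1.680000, -1.380000]
step 2: m = -1.530000, f(m) = 0.170100 > 0 → root in [-1.680000, -1.530000]
Midpoint of [-1.680000, -1.530000] = -1.605000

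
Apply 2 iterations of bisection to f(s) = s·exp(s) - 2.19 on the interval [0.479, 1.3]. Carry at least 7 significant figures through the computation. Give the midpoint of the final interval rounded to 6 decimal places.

0.992125

f(0.479000) = -1.416674, f(1.300000) = 2.580086 (opposite signs)
step 1: m = 0.889500, f(m) = -0.025035 < 0 → root in [0.889500, 1.300000]
step 2: m = 1.094750, f(m) = 1.081590 > 0 → root in [0.889500, 1.094750]
Midpoint of [0.889500, 1.094750] = 0.992125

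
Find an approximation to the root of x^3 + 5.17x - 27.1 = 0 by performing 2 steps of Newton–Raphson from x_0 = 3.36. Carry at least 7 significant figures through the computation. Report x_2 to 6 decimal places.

2.449964

f'(x) = 3x^2 + 5.17
x_0 = 3.360000: f = 28.204256, f' = 39.038800 → x_1 = 3.360000 - (28.204256)/(39.038800) = 2.637533
x_1 = 2.637533: f = 4.884248, f' = 26.039736 → x_2 = 2.637533 - (4.884248)/(26.039736) = 2.449964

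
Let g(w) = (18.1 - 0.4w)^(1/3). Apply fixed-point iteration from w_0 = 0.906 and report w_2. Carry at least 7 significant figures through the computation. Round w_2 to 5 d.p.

w_1 = g(0.906000) = 2.607944
w_2 = g(2.607944) = 2.574143

2.57414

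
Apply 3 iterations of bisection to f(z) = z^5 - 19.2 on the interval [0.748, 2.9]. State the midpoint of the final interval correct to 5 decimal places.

f(0.748000) = -18.965843, f(2.900000) = 185.911490 (opposite signs)
step 1: m = 1.824000, f(m) = 0.989435 > 0 → root in [0.748000, 1.824000]
step 2: m = 1.286000, f(m) = -15.682737 < 0 → root in [1.286000, 1.824000]
step 3: m = 1.555000, f(m) = -10.108156 < 0 → root in [1.555000, 1.824000]
Midpoint of [1.555000, 1.824000] = 1.689500

1.68950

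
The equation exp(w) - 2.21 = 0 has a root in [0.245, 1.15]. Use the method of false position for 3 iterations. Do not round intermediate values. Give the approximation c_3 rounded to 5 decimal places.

0.79015

f(0.245000) = -0.932379, f(1.150000) = 0.948193
step 1: c = 0.693695, f(c) = -0.208904 < 0 → new bracket [0.693695, 1.150000]
step 2: c = 0.776077, f(c) = -0.037069 < 0 → new bracket [0.776077, 1.150000]
step 3: c = 0.790145, f(c) = -0.006284 < 0 → new bracket [0.790145, 1.150000]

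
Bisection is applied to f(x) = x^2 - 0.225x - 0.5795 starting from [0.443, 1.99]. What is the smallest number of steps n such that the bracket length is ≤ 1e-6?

Initial width b − a = 1.99 − 0.443 = 1.547000.
After n steps the width is (b−a)/2^n; need (b−a)/2^n ≤ 1e-6.
So n ≥ log₂(1.547000/1e-6) = log₂(1547000.0000) ≈ 20.5610.
Hence n = 21.

21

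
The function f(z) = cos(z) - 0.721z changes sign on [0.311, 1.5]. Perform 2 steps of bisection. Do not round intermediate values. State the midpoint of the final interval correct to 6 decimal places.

0.756875

f(0.311000) = 0.727797, f(1.500000) = -1.010763 (opposite signs)
step 1: m = 0.905500, f(m) = -0.035573 < 0 → root in [0.311000, 0.905500]
step 2: m = 0.608250, f(m) = 0.382101 > 0 → root in [0.608250, 0.905500]
Midpoint of [0.608250, 0.905500] = 0.756875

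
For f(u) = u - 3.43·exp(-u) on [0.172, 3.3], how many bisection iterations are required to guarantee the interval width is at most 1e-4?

Initial width b − a = 3.3 − 0.172 = 3.128000.
After n steps the width is (b−a)/2^n; need (b−a)/2^n ≤ 1e-4.
So n ≥ log₂(3.128000/1e-4) = log₂(31280.0000) ≈ 14.9330.
Hence n = 15.

15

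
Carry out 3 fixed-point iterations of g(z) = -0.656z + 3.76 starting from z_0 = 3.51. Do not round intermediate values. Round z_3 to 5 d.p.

1.92063

z_1 = g(3.510000) = 1.457440
z_2 = g(1.457440) = 2.803919
z_3 = g(2.803919) = 1.920629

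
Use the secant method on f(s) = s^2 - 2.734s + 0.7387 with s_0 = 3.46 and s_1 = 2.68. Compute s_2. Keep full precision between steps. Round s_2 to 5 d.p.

Secant update: s_(k+1) = s_k − f(s_k)·(s_k − s_(k-1))/(f(s_k) − f(s_(k-1))).
f(s_0) = 3.250660, f(s_1) = 0.593980
s_2 = 2.680000 - (0.593980)·(2.680000 - 3.460000)/(0.593980 - (3.250660)) = 2.505608; f(s_2) = 0.166439

2.50561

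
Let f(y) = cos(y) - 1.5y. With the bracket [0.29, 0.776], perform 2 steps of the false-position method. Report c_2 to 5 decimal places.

0.56307

f(0.290000) = 0.523244, f(0.776000) = -0.450279
step 1: c = 0.551213, f(c) = 0.025071 > 0 → new bracket [0.551213, 0.776000]
step 2: c = 0.563068, f(c) = 0.001019 > 0 → new bracket [0.563068, 0.776000]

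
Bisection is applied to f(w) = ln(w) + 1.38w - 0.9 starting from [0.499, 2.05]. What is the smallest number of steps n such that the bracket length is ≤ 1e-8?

28

Initial width b − a = 2.05 − 0.499 = 1.551000.
After n steps the width is (b−a)/2^n; need (b−a)/2^n ≤ 1e-8.
So n ≥ log₂(1.551000/1e-8) = log₂(155100000.0000) ≈ 27.2086.
Hence n = 28.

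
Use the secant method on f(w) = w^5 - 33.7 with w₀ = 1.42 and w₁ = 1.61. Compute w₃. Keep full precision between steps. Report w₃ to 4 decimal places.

Secant update: w_(k+1) = w_k − f(w_k)·(w_k − w_(k-1))/(f(w_k) − f(w_(k-1))).
f(w_0) = -27.926466, f(w_1) = -22.882438
w_2 = 1.610000 - (-22.882438)·(1.610000 - 1.420000)/(-22.882438 - (-27.926466)) = 2.471943; f(w_2) = 58.597952
w_3 = 2.471943 - (58.597952)·(2.471943 - 1.610000)/(58.597952 - (-22.882438)) = 1.852063; f(w_3) = -11.908944

1.8521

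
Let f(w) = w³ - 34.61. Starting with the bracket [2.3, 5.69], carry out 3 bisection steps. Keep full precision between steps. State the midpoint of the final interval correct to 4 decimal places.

f(2.300000) = -22.443000, f(5.690000) = 149.610009 (opposite signs)
step 1: m = 3.995000, f(m) = 29.150300 > 0 → root in [2.300000, 3.995000]
step 2: m = 3.147500, f(m) = -3.428485 < 0 → root in [3.147500, 3.995000]
step 3: m = 3.571250, f(m) = 10.937103 > 0 → root in [3.147500, 3.571250]
Midpoint of [3.147500, 3.571250] = 3.359375

3.3594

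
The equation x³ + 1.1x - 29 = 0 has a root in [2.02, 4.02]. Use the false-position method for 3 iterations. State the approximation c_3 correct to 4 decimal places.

2.9277

False-position update: c = (a·f(b) − b·f(a))/(f(b) − f(a)); replace the endpoint whose sign matches f(c).
f(2.020000) = -18.535592, f(4.020000) = 40.386808
step 1: c = 2.649153, f(c) = -7.494153 < 0 → new bracket [2.649153, 4.020000]
step 2: c = 2.863713, f(c) = -2.365037 < 0 → new bracket [2.863713, 4.020000]
step 3: c = 2.927679, f(c) = -0.685536 < 0 → new bracket [2.927679, 4.020000]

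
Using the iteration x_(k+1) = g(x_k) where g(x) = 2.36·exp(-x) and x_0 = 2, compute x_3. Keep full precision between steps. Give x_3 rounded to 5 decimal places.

0.42482

x_1 = g(2.000000) = 0.319391
x_2 = g(0.319391) = 1.714755
x_3 = g(1.714755) = 0.424818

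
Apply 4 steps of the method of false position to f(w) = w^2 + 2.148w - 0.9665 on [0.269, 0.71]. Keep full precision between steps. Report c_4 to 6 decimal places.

0.382001

f(0.269000) = -0.316327, f(0.710000) = 1.062680
step 1: c = 0.370160, f(c) = -0.034378 < 0 → new bracket [0.370160, 0.710000]
step 2: c = 0.380809, f(c) = -0.003506 < 0 → new bracket [0.380809, 0.710000]
step 3: c = 0.381892, f(c) = -0.000355 < 0 → new bracket [0.381892, 0.710000]
step 4: c = 0.382001, f(c) = -0.000036 < 0 → new bracket [0.382001, 0.710000]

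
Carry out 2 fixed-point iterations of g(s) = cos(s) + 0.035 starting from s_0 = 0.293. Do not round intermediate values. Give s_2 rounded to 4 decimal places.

0.5817

s_1 = g(0.293000) = 0.992382
s_2 = g(0.992382) = 0.581697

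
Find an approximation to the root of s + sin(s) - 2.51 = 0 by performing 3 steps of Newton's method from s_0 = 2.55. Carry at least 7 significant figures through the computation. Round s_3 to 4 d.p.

Newton update: s ← s − f(s)/f'(s).
f'(s) = 1 + cos(s)
s_0 = 2.550000: f = 0.597684, f' = 0.169946 → s_1 = 2.550000 - (0.597684)/(0.169946) = -0.966894
s_1 = -0.966894: f = -4.300020, f' = 1.567859 → s_2 = -0.966894 - (-4.300020)/(1.567859) = 1.775713
s_2 = 1.775713: f = 0.244791, f' = 0.796515 → s_3 = 1.775713 - (0.244791)/(0.796515) = 1.468385

1.4684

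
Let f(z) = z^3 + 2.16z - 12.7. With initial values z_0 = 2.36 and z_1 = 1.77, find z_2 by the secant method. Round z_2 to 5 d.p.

Secant update: z_(k+1) = z_k − f(z_k)·(z_k − z_(k-1))/(f(z_k) − f(z_(k-1))).
f(z_0) = 5.541856, f(z_1) = -3.331567
z_2 = 1.770000 - (-3.331567)·(1.770000 - 2.360000)/(-3.331567 - (5.541856)) = 1.991518; f(z_2) = -0.499672

1.99152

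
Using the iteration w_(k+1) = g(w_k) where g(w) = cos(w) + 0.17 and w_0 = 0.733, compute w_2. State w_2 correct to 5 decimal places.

0.78124

w_1 = g(0.733000) = 0.913170
w_2 = g(0.913170) = 0.781240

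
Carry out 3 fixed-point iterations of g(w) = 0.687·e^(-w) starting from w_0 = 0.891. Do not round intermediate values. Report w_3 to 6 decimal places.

w_1 = g(0.891000) = 0.281839
w_2 = g(0.281839) = 0.518270
w_3 = g(0.518270) = 0.409143

0.409143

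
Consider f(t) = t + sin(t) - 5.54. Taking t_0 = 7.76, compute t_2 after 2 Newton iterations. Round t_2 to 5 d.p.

6.36756

Newton update: t ← t − f(t)/f'(t).
f'(t) = 1 + cos(t)
t_0 = 7.760000: f = 3.215587, f' = 1.093843 → t_1 = 7.760000 - (3.215587)/(1.093843) = 4.820286
t_1 = 4.820286: f = -1.713899, f' = 1.107687 → t_2 = 4.820286 - (-1.713899)/(1.107687) = 6.367563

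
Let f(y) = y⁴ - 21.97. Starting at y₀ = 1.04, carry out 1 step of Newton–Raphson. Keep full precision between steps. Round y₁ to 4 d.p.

f'(y) = 4y³
y_0 = 1.040000: f = -20.800141, f' = 4.499456 → y_1 = 1.040000 - (-20.800141)/(4.499456) = 5.662812

5.6628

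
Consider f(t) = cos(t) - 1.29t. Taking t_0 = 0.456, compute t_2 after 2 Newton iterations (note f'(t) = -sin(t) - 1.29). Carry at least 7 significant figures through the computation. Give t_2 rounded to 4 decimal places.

Newton update: t ← t − f(t)/f'(t).
t_0 = 0.456000: f = 0.309581, f' = -1.730360 → t_1 = 0.456000 - (0.309581)/(-1.730360) = 0.634911
t_1 = 0.634911: f = -0.013911, f' = -1.883106 → t_2 = 0.634911 - (-0.013911)/(-1.883106) = 0.627524

0.6275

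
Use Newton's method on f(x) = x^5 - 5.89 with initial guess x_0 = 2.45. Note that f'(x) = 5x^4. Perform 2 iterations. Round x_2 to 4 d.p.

1.6689

x_0 = 2.450000: f = 82.383515, f' = 180.150031 → x_1 = 2.450000 - (82.383515)/(180.150031) = 1.992695
x_1 = 1.992695: f = 25.529851, f' = 78.837583 → x_2 = 1.992695 - (25.529851)/(78.837583) = 1.668867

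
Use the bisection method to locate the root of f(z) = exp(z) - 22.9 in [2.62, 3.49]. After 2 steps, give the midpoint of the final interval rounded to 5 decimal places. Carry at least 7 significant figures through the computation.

3.16375

f(2.620000) = -9.164276, f(3.490000) = 9.885948 (opposite signs)
step 1: m = 3.055000, f(m) = -1.678814 < 0 → root in [3.055000, 3.490000]
step 2: m = 3.272500, f(m) = 3.477200 > 0 → root in [3.055000, 3.272500]
Midpoint of [3.055000, 3.272500] = 3.163750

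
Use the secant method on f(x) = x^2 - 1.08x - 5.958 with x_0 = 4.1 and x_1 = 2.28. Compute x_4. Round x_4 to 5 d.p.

f(x_0) = 6.424000, f(x_1) = -3.222000
x_2 = 2.280000 - (-3.222000)·(2.280000 - 4.100000)/(-3.222000 - (6.424000)) = 2.887925; f(x_2) = -0.736850
x_3 = 2.887925 - (-0.736850)·(2.887925 - 2.280000)/(-0.736850 - (-3.222000)) = 3.068175; f(x_3) = 0.142069
x_4 = 3.068175 - (0.142069)·(3.068175 - 2.887925)/(0.142069 - (-0.736850)) = 3.039039; f(x_4) = -0.004403

3.03904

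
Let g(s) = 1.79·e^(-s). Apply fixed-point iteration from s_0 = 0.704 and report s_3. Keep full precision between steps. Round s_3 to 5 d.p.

s_1 = g(0.704000) = 0.885339
s_2 = g(0.885339) = 0.738508
s_3 = g(0.738508) = 0.855309

0.85531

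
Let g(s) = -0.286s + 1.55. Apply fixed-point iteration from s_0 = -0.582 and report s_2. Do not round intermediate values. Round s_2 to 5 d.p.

s_1 = g(-0.582000) = 1.716452
s_2 = g(1.716452) = 1.059095

1.05909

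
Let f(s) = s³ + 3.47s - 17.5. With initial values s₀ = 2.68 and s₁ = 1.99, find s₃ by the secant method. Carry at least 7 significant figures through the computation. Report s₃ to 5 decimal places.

f(s_0) = 11.048432, f(s_1) = -2.714101
s_2 = 1.990000 - (-2.714101)·(1.990000 - 2.680000)/(-2.714101 - (11.048432)) = 2.126074; f(s_2) = -0.512255
s_3 = 2.126074 - (-0.512255)·(2.126074 - 1.990000)/(-0.512255 - (-2.714101)) = 2.157732; f(s_3) = 0.033314

2.15773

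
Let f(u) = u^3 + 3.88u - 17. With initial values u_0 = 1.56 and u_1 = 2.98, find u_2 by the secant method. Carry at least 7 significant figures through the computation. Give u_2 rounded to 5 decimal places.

f(u_0) = -7.150784, f(u_1) = 21.025992
u_2 = 2.980000 - (21.025992)·(2.980000 - 1.560000)/(21.025992 - (-7.150784)) = 1.920372; f(u_2) = -2.466958

1.92037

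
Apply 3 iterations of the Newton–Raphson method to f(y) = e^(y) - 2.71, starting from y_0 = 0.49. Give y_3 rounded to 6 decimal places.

0.997011

f'(y) = e^(y)
y_0 = 0.490000: f = -1.077684, f' = 1.632316 → y_1 = 0.490000 - (-1.077684)/(1.632316) = 1.150218
y_1 = 1.150218: f = 0.448880, f' = 3.158880 → y_2 = 1.150218 - (0.448880)/(3.158880) = 1.008117
y_2 = 1.008117: f = 0.030435, f' = 2.740435 → y_3 = 1.008117 - (0.030435)/(2.740435) = 0.997011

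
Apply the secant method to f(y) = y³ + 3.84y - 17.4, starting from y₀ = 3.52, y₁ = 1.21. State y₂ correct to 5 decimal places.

f(y_0) = 39.731008, f(y_1) = -10.982039
y_2 = 1.210000 - (-10.982039)·(1.210000 - 3.520000)/(-10.982039 - (39.731008)) = 1.710236; f(y_2) = -5.830408

1.71024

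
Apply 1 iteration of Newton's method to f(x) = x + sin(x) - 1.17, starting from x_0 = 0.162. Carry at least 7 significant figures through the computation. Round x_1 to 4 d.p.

0.5881

f'(x) = 1 + cos(x)
x_0 = 0.162000: f = -0.846708, f' = 1.986907 → x_1 = 0.162000 - (-0.846708)/(1.986907) = 0.588144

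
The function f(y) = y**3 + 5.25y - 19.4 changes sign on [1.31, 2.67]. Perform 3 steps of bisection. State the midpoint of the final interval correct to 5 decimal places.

2.07500

f(1.310000) = -10.274409, f(2.670000) = 13.651663 (opposite signs)
step 1: m = 1.990000, f(m) = -1.071901 < 0 → root in [1.990000, 2.670000]
step 2: m = 2.330000, f(m) = 5.481837 > 0 → root in [1.990000, 2.330000]
step 3: m = 2.160000, f(m) = 2.017696 > 0 → root in [1.990000, 2.160000]
Midpoint of [1.990000, 2.160000] = 2.075000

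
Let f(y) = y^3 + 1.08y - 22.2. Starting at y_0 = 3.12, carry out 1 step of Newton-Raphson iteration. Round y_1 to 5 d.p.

Newton update: y ← y − f(y)/f'(y).
f'(y) = 3y^2 + 1.08
y_0 = 3.120000: f = 11.540928, f' = 30.283200 → y_1 = 3.120000 - (11.540928)/(30.283200) = 2.738900

2.73890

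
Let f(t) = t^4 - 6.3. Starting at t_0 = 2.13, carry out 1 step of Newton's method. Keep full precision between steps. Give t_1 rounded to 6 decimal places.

1.760483

Newton update: t ← t − f(t)/f'(t).
f'(t) = 4t^3
t_0 = 2.130000: f = 14.283462, f' = 38.654388 → t_1 = 2.130000 - (14.283462)/(38.654388) = 1.760483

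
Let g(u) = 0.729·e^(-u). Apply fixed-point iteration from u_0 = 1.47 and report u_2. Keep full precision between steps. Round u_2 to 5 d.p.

0.61650

u_1 = g(1.470000) = 0.167616
u_2 = g(0.167616) = 0.616500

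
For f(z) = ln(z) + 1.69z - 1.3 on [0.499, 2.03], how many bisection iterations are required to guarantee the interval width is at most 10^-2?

Initial width b − a = 2.03 − 0.499 = 1.531000.
After n steps the width is (b−a)/2^n; need (b−a)/2^n ≤ 10^-2.
So n ≥ log₂(1.531000/10^-2) = log₂(153.1000) ≈ 7.2583.
Hence n = 8.

8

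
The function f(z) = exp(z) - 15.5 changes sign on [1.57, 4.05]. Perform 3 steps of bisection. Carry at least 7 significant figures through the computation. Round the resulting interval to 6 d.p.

[2.500000, 2.810000]

f(1.570000) = -10.693352, f(4.050000) = 41.897457 (opposite signs)
step 1: m = 2.810000, f(m) = 1.109918 > 0 → root in [1.570000, 2.810000]
step 2: m = 2.190000, f(m) = -6.564787 < 0 → root in [2.190000, 2.810000]
step 3: m = 2.500000, f(m) = -3.317506 < 0 → root in [2.500000, 2.810000]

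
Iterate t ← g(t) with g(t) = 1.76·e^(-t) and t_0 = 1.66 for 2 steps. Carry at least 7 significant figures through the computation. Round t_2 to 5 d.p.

1.25944

t_1 = g(1.660000) = 0.334645
t_2 = g(0.334645) = 1.259443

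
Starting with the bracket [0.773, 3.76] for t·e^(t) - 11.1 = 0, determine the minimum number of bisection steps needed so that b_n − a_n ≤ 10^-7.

25

Initial width b − a = 3.76 − 0.773 = 2.987000.
After n steps the width is (b−a)/2^n; need (b−a)/2^n ≤ 10^-7.
So n ≥ log₂(2.987000/10^-7) = log₂(29870000.0000) ≈ 24.8322.
Hence n = 25.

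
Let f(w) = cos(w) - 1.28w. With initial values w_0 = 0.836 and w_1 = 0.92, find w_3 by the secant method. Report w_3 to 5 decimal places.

0.63142

f(w_0) = -0.399644, f(w_1) = -0.571780
w_2 = 0.920000 - (-0.571780)·(0.920000 - 0.836000)/(-0.571780 - (-0.399644)) = 0.640979; f(w_2) = -0.018943
w_3 = 0.640979 - (-0.018943)·(0.640979 - 0.920000)/(-0.018943 - (-0.571780)) = 0.631419; f(w_3) = -0.001025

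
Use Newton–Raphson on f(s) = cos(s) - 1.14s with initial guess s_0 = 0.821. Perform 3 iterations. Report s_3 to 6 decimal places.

f'(s) = -sin(s) - 1.14
s_0 = 0.821000: f = -0.254450, f' = -1.871828 → s_1 = 0.821000 - (-0.254450)/(-1.871828) = 0.685063
s_1 = 0.685063: f = -0.006593, f' = -1.772722 → s_2 = 0.685063 - (-0.006593)/(-1.772722) = 0.681344
s_2 = 0.681344: f = -0.000005, f' = -1.769838 → s_3 = 0.681344 - (-0.000005)/(-1.769838) = 0.681341

0.681341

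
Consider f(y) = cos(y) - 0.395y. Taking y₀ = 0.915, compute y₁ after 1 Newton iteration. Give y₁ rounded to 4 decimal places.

1.1241

f'(y) = -sin(y) - 0.395
y_0 = 0.915000: f = 0.248366, f' = -1.187563 → y_1 = 0.915000 - (0.248366)/(-1.187563) = 1.124139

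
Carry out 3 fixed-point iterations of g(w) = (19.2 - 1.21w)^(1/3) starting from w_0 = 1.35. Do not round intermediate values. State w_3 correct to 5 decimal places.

2.52756

w_1 = g(1.350000) = 2.599531
w_2 = g(2.599531) = 2.522703
w_3 = g(2.522703) = 2.527563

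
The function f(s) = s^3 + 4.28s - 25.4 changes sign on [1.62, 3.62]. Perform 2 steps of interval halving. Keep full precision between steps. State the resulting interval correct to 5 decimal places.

[2.12000, 2.62000]

f(1.620000) = -14.214872, f(3.620000) = 37.531528 (opposite signs)
step 1: m = 2.620000, f(m) = 3.798328 > 0 → root in [1.620000, 2.620000]
step 2: m = 2.120000, f(m) = -6.798272 < 0 → root in [2.120000, 2.620000]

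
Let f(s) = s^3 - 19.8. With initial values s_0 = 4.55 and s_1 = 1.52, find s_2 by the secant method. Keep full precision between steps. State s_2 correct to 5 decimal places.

2.06423

f(s_0) = 74.396375, f(s_1) = -16.288192
s_2 = 1.520000 - (-16.288192)·(1.520000 - 4.550000)/(-16.288192 - (74.396375)) = 2.064230; f(s_2) = -11.004228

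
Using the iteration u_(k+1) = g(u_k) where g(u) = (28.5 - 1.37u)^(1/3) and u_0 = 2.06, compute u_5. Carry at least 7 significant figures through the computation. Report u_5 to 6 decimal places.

2.905180

u_1 = g(2.060000) = 2.950208
u_2 = g(2.950208) = 2.902741
u_3 = g(2.902741) = 2.905311
u_4 = g(2.905311) = 2.905172
u_5 = g(2.905172) = 2.905180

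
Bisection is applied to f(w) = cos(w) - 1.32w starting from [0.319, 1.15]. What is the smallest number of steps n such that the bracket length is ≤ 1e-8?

27

Initial width b − a = 1.15 − 0.319 = 0.831000.
After n steps the width is (b−a)/2^n; need (b−a)/2^n ≤ 1e-8.
So n ≥ log₂(0.831000/1e-8) = log₂(83100000.0000) ≈ 26.3083.
Hence n = 27.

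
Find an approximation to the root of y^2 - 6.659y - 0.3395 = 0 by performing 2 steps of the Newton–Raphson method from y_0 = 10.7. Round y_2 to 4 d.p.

6.8404

f'(y) = 2y - 6.659
y_0 = 10.700000: f = 42.899200, f' = 14.741000 → y_1 = 10.700000 - (42.899200)/(14.741000) = 7.789804
y_1 = 7.789804: f = 8.469241, f' = 8.920608 → y_2 = 7.789804 - (8.469241)/(8.920608) = 6.840402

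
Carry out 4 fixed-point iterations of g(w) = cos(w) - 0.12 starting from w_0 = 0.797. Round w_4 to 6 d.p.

w_1 = g(0.797000) = 0.578856
w_2 = g(0.578856) = 0.717089
w_3 = g(0.717089) = 0.633722
w_4 = g(0.633722) = 0.685829

0.685829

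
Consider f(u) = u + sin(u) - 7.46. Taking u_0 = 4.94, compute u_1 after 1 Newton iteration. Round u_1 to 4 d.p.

f'(u) = 1 + cos(u)
u_0 = 4.940000: f = -3.494208, f' = 1.225651 → u_1 = 4.940000 - (-3.494208)/(1.225651) = 7.790900

7.7909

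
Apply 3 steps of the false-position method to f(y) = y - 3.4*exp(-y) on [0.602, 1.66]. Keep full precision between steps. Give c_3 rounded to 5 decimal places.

1.11637

False-position update: c = (a·f(b) − b·f(a))/(f(b) − f(a)); replace the endpoint whose sign matches f(c).
f(0.602000) = -1.260231, f(1.660000) = 1.013527
step 1: c = 1.188397, f(c) = 0.152385 > 0 → new bracket [0.602000, 1.188397]
step 2: c = 1.125140, f(c) = 0.021475 > 0 → new bracket [0.602000, 1.125140]
step 3: c = 1.116374, f(c) = 0.002993 > 0 → new bracket [0.602000, 1.116374]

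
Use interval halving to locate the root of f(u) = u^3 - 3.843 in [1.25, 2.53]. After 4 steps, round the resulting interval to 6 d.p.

[1.490000, 1.570000]

f(1.250000) = -1.889875, f(2.530000) = 12.351277 (opposite signs)
step 1: m = 1.890000, f(m) = 2.908269 > 0 → root in [1.250000, 1.890000]
step 2: m = 1.570000, f(m) = 0.026893 > 0 → root in [1.250000, 1.570000]
step 3: m = 1.410000, f(m) = -1.039779 < 0 → root in [1.410000, 1.570000]
step 4: m = 1.490000, f(m) = -0.535051 < 0 → root in [1.490000, 1.570000]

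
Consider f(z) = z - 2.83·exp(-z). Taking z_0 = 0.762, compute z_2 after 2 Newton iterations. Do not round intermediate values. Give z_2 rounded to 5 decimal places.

Newton update: z ← z − f(z)/f'(z).
f'(z) = 1 + 2.83·exp(-z)
z_0 = 0.762000: f = -0.558852, f' = 2.320852 → z_1 = 0.762000 - (-0.558852)/(2.320852) = 1.002796
z_1 = 1.002796: f = -0.035396, f' = 2.038192 → z_2 = 1.002796 - (-0.035396)/(2.038192) = 1.020162

1.02016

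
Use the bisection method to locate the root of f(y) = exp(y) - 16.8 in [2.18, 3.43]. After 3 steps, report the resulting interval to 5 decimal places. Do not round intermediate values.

f(2.180000) = -7.953694, f(3.430000) = 14.076643 (opposite signs)
step 1: m = 2.805000, f(m) = -0.272924 < 0 → root in [2.805000, 3.430000]
step 2: m = 3.117500, f(m) = 5.789834 > 0 → root in [2.805000, 3.117500]
step 3: m = 2.961250, f(m) = 2.522109 > 0 → root in [2.805000, 2.961250]

[2.80500, 2.96125]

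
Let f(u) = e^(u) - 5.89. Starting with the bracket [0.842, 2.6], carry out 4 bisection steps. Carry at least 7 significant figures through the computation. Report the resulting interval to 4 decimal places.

f(0.842000) = -3.568996, f(2.600000) = 7.573738 (opposite signs)
step 1: m = 1.721000, f(m) = -0.299884 < 0 → root in [1.721000, 2.600000]
step 2: m = 2.160500, f(m) = 2.785474 > 0 → root in [1.721000, 2.160500]
step 3: m = 1.940750, f(m) = 1.073972 > 0 → root in [1.721000, 1.940750]
step 4: m = 1.830875, f(m) = 0.349344 > 0 → root in [1.721000, 1.830875]

[1.7210, 1.8309]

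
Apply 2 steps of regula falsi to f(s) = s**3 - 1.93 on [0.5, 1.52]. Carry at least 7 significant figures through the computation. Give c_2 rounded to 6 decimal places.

1.202738

f(0.500000) = -1.805000, f(1.520000) = 1.581808
step 1: c = 1.043609, f(c) = -0.793384 < 0 → new bracket [1.043609, 1.520000]
step 2: c = 1.202738, f(c) = -0.190146 < 0 → new bracket [1.202738, 1.520000]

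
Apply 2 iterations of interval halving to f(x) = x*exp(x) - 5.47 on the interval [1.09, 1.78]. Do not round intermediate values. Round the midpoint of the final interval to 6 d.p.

1.348750

f(1.090000) = -2.228041, f(1.780000) = 5.085144 (opposite signs)
step 1: m = 1.435000, f(m) = 0.556491 > 0 → root in [1.090000, 1.435000]
step 2: m = 1.262500, f(m) = -1.008014 < 0 → root in [1.262500, 1.435000]
Midpoint of [1.262500, 1.435000] = 1.348750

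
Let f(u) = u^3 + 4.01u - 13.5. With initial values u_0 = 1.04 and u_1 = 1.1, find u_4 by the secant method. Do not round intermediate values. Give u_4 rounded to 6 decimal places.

f(u_0) = -8.204736, f(u_1) = -7.758000
u_2 = 1.100000 - (-7.758000)·(1.100000 - 1.040000)/(-7.758000 - (-8.204736)) = 2.141958; f(u_2) = 4.916515
u_3 = 2.141958 - (4.916515)·(2.141958 - 1.100000)/(4.916515 - (-7.758000)) = 1.737776; f(u_3) = -1.283662
u_4 = 1.737776 - (-1.283662)·(1.737776 - 2.141958)/(-1.283662 - (4.916515)) = 1.821457; f(u_4) = -0.152904

1.821457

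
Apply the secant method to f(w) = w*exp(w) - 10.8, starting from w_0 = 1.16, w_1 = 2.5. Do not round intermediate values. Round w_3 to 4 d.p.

1.6786

Secant update: w_(k+1) = w_k − f(w_k)·(w_k − w_(k-1))/(f(w_k) − f(w_(k-1))).
f(w_0) = -7.099677, f(w_1) = 19.656235
w_2 = 2.500000 - (19.656235)·(2.500000 - 1.160000)/(19.656235 - (-7.099677)) = 1.515569; f(w_2) = -3.901116
w_3 = 1.515569 - (-3.901116)·(1.515569 - 2.500000)/(-3.901116 - (19.656235)) = 1.678591; f(w_3) = -1.806102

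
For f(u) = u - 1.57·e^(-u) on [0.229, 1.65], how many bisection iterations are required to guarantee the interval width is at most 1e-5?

Initial width b − a = 1.65 − 0.229 = 1.421000.
After n steps the width is (b−a)/2^n; need (b−a)/2^n ≤ 1e-5.
So n ≥ log₂(1.421000/1e-5) = log₂(142100.0000) ≈ 17.1165.
Hence n = 18.

18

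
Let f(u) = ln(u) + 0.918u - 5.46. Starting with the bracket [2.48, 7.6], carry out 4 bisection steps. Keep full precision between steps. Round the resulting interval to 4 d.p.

[4.0800, 4.4000]

f(2.480000) = -2.275101, f(7.600000) = 3.544948 (opposite signs)
step 1: m = 5.040000, f(m) = 0.784126 > 0 → root in [2.480000, 5.040000]
step 2: m = 3.760000, f(m) = -0.683901 < 0 → root in [3.760000, 5.040000]
step 3: m = 4.400000, f(m) = 0.060805 > 0 → root in [3.760000, 4.400000]
step 4: m = 4.080000, f(m) = -0.308463 < 0 → root in [4.080000, 4.400000]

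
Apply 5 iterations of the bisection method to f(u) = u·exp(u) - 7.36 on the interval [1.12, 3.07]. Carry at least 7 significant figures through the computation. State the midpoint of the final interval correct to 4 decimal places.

1.5770

f(1.120000) = -3.927363, f(3.070000) = 58.773641 (opposite signs)
step 1: m = 2.095000, f(m) = 9.662799 > 0 → root in [1.120000, 2.095000]
step 2: m = 1.607500, f(m) = 0.661939 > 0 → root in [1.120000, 1.607500]
step 3: m = 1.363750, f(m) = -2.026604 < 0 → root in [1.363750, 1.607500]
step 4: m = 1.485625, f(m) = -0.796916 < 0 → root in [1.485625, 1.607500]
step 5: m = 1.546562, f(m) = -0.098422 < 0 → root in [1.546562, 1.607500]
Midpoint of [1.546562, 1.607500] = 1.577031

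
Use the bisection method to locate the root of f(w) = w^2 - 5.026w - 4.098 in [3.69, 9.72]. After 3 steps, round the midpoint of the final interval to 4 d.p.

5.5744

f(3.690000) = -9.027840, f(9.720000) = 41.527680 (opposite signs)
step 1: m = 6.705000, f(m) = 7.159695 > 0 → root in [3.690000, 6.705000]
step 2: m = 5.197500, f(m) = -3.206629 < 0 → root in [5.197500, 6.705000]
step 3: m = 5.951250, f(m) = 1.408394 > 0 → root in [5.197500, 5.951250]
Midpoint of [5.197500, 5.951250] = 5.574375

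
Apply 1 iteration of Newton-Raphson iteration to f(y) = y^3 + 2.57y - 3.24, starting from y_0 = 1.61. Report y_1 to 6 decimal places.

f'(y) = 3y^2 + 2.57
y_0 = 1.610000: f = 5.070981, f' = 10.346300 → y_1 = 1.610000 - (5.070981)/(10.346300) = 1.119875

1.119875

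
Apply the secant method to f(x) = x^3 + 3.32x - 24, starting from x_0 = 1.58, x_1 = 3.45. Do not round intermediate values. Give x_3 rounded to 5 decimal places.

2.42432

f(x_0) = -14.810088, f(x_1) = 28.517625
x_2 = 3.450000 - (28.517625)·(3.450000 - 1.580000)/(28.517625 - (-14.810088)) = 2.219195; f(x_2) = -5.703119
x_3 = 2.219195 - (-5.703119)·(2.219195 - 3.450000)/(-5.703119 - (28.517625)) = 2.424317; f(x_3) = -1.702795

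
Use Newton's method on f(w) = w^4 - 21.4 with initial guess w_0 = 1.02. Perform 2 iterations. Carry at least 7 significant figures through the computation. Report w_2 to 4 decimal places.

4.3821

Newton update: w ← w − f(w)/f'(w).
f'(w) = 4w^3
w_0 = 1.020000: f = -20.317568, f' = 4.244832 → w_1 = 1.020000 - (-20.317568)/(4.244832) = 5.806424
w_1 = 5.806424: f = 1115.271917, f' = 783.044312 → w_2 = 5.806424 - (1115.271917)/(783.044312) = 4.382148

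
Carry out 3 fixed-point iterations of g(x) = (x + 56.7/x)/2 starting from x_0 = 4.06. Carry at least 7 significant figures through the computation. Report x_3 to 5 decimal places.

x_1 = g(4.060000) = 9.012759
x_2 = g(9.012759) = 7.651920
x_3 = g(7.651920) = 7.530912

7.53091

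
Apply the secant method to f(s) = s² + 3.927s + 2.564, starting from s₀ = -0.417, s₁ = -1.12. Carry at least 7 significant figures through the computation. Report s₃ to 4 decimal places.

f(s_0) = 1.100330, f(s_1) = -0.579840
s_2 = -1.120000 - (-0.579840)·(-1.120000 - -0.417000)/(-0.579840 - (1.100330)) = -0.877389; f(s_2) = -0.111695
s_3 = -0.877389 - (-0.111695)·(-0.877389 - -1.120000)/(-0.111695 - (-0.579840)) = -0.819504; f(s_3) = 0.017394

-0.8195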